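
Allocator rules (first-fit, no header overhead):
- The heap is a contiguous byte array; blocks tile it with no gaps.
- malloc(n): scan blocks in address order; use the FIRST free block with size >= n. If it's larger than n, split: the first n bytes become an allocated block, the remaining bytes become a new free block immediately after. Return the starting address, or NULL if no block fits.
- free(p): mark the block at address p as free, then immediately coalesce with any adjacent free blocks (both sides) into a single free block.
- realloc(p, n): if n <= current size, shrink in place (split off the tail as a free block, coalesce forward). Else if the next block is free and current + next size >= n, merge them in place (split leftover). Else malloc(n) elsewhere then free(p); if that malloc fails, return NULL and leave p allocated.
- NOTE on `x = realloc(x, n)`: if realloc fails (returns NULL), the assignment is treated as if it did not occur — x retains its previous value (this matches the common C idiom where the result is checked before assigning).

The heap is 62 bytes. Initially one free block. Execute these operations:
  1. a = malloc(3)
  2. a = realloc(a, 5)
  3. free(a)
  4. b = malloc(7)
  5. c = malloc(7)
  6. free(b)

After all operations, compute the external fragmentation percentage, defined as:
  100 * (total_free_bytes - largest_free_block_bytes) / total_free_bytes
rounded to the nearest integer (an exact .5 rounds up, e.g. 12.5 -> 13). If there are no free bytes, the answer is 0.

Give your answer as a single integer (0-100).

Answer: 13

Derivation:
Op 1: a = malloc(3) -> a = 0; heap: [0-2 ALLOC][3-61 FREE]
Op 2: a = realloc(a, 5) -> a = 0; heap: [0-4 ALLOC][5-61 FREE]
Op 3: free(a) -> (freed a); heap: [0-61 FREE]
Op 4: b = malloc(7) -> b = 0; heap: [0-6 ALLOC][7-61 FREE]
Op 5: c = malloc(7) -> c = 7; heap: [0-6 ALLOC][7-13 ALLOC][14-61 FREE]
Op 6: free(b) -> (freed b); heap: [0-6 FREE][7-13 ALLOC][14-61 FREE]
Free blocks: [7 48] total_free=55 largest=48 -> 100*(55-48)/55 = 700/55 ≈ 12.727 -> rounds to 13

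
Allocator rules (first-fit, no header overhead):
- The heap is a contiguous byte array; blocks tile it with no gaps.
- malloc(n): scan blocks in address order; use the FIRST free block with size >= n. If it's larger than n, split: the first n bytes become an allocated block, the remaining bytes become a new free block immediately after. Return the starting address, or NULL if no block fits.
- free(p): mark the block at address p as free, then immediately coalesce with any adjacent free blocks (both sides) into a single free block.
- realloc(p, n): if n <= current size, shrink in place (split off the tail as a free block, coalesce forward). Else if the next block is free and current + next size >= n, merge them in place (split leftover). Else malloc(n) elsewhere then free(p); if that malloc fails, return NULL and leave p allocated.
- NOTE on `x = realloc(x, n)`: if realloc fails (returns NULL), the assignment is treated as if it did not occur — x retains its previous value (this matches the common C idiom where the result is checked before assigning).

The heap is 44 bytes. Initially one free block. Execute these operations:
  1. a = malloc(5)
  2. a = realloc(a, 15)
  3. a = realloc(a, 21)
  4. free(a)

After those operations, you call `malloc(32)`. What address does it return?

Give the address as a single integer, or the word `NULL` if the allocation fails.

Op 1: a = malloc(5) -> a = 0; heap: [0-4 ALLOC][5-43 FREE]
Op 2: a = realloc(a, 15) -> a = 0; heap: [0-14 ALLOC][15-43 FREE]
Op 3: a = realloc(a, 21) -> a = 0; heap: [0-20 ALLOC][21-43 FREE]
Op 4: free(a) -> (freed a); heap: [0-43 FREE]
malloc(32): first-fit scan over [0-43 FREE] -> 0

Answer: 0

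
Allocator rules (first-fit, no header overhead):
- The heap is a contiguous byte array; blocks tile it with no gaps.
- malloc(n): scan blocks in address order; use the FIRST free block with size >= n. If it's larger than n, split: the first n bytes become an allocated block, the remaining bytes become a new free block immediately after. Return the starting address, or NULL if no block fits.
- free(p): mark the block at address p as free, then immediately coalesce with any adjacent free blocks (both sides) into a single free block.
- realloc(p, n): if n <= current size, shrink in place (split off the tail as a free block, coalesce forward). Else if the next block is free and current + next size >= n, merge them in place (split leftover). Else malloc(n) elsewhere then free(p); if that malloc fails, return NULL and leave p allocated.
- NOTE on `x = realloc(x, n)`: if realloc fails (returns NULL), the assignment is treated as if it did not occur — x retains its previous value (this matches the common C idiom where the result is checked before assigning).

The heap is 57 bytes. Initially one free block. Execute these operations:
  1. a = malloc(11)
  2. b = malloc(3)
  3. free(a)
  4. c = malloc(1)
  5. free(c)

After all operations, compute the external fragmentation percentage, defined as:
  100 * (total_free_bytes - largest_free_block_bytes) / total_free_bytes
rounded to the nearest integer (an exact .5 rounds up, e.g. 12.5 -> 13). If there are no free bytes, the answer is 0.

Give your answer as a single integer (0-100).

Answer: 20

Derivation:
Op 1: a = malloc(11) -> a = 0; heap: [0-10 ALLOC][11-56 FREE]
Op 2: b = malloc(3) -> b = 11; heap: [0-10 ALLOC][11-13 ALLOC][14-56 FREE]
Op 3: free(a) -> (freed a); heap: [0-10 FREE][11-13 ALLOC][14-56 FREE]
Op 4: c = malloc(1) -> c = 0; heap: [0-0 ALLOC][1-10 FREE][11-13 ALLOC][14-56 FREE]
Op 5: free(c) -> (freed c); heap: [0-10 FREE][11-13 ALLOC][14-56 FREE]
Free blocks: [11 43] total_free=54 largest=43 -> 100*(54-43)/54 = 1100/54 ≈ 20.370 -> rounds to 20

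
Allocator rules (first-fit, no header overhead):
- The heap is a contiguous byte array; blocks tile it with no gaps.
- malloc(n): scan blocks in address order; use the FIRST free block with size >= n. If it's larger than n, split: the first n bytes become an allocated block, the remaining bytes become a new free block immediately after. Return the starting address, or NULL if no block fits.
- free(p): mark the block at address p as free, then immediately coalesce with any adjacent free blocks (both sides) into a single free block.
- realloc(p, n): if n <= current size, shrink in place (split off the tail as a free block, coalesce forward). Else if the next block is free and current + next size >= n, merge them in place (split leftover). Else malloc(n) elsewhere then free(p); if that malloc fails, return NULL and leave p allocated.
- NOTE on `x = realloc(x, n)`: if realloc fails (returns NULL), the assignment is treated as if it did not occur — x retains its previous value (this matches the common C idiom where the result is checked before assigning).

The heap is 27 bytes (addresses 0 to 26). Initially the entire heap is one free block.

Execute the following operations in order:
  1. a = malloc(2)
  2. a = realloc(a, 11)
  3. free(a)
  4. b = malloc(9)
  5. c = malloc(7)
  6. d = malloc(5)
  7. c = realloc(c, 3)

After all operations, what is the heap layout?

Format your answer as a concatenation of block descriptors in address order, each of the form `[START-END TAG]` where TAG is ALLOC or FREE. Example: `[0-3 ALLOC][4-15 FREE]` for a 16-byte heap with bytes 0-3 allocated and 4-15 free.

Op 1: a = malloc(2) -> a = 0; heap: [0-1 ALLOC][2-26 FREE]
Op 2: a = realloc(a, 11) -> a = 0; heap: [0-10 ALLOC][11-26 FREE]
Op 3: free(a) -> (freed a); heap: [0-26 FREE]
Op 4: b = malloc(9) -> b = 0; heap: [0-8 ALLOC][9-26 FREE]
Op 5: c = malloc(7) -> c = 9; heap: [0-8 ALLOC][9-15 ALLOC][16-26 FREE]
Op 6: d = malloc(5) -> d = 16; heap: [0-8 ALLOC][9-15 ALLOC][16-20 ALLOC][21-26 FREE]
Op 7: c = realloc(c, 3) -> c = 9; heap: [0-8 ALLOC][9-11 ALLOC][12-15 FREE][16-20 ALLOC][21-26 FREE]

Answer: [0-8 ALLOC][9-11 ALLOC][12-15 FREE][16-20 ALLOC][21-26 FREE]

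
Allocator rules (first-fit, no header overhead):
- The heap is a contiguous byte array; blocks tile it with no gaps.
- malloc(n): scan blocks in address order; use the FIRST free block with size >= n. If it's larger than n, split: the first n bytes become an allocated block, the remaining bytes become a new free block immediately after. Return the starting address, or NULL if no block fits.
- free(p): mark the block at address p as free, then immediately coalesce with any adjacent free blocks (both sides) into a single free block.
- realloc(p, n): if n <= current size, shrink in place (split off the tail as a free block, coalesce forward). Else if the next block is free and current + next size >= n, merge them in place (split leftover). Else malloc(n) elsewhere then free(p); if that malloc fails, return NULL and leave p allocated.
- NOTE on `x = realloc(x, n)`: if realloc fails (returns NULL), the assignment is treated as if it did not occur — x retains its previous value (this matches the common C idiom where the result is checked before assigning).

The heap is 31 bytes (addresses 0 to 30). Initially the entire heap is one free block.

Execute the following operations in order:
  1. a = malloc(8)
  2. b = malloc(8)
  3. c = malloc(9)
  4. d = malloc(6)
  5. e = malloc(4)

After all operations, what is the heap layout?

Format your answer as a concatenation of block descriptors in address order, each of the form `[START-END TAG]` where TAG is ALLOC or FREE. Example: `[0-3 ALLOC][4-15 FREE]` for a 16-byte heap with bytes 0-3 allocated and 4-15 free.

Op 1: a = malloc(8) -> a = 0; heap: [0-7 ALLOC][8-30 FREE]
Op 2: b = malloc(8) -> b = 8; heap: [0-7 ALLOC][8-15 ALLOC][16-30 FREE]
Op 3: c = malloc(9) -> c = 16; heap: [0-7 ALLOC][8-15 ALLOC][16-24 ALLOC][25-30 FREE]
Op 4: d = malloc(6) -> d = 25; heap: [0-7 ALLOC][8-15 ALLOC][16-24 ALLOC][25-30 ALLOC]
Op 5: e = malloc(4) -> e = NULL; heap: [0-7 ALLOC][8-15 ALLOC][16-24 ALLOC][25-30 ALLOC]

Answer: [0-7 ALLOC][8-15 ALLOC][16-24 ALLOC][25-30 ALLOC]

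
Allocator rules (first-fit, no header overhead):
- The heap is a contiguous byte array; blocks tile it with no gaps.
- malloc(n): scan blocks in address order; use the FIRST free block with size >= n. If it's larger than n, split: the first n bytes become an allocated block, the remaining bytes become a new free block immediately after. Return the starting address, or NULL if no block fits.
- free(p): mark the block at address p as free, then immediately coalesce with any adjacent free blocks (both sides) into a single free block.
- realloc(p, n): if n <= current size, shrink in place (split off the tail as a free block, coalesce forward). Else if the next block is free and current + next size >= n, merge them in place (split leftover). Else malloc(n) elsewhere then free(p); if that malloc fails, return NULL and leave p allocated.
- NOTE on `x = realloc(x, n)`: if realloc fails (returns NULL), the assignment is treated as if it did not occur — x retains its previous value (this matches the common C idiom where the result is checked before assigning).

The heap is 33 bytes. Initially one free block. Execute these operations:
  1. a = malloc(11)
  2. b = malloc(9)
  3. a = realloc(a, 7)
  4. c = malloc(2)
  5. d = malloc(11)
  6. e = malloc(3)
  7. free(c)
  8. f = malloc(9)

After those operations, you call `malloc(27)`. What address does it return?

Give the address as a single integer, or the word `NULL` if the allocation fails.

Answer: NULL

Derivation:
Op 1: a = malloc(11) -> a = 0; heap: [0-10 ALLOC][11-32 FREE]
Op 2: b = malloc(9) -> b = 11; heap: [0-10 ALLOC][11-19 ALLOC][20-32 FREE]
Op 3: a = realloc(a, 7) -> a = 0; heap: [0-6 ALLOC][7-10 FREE][11-19 ALLOC][20-32 FREE]
Op 4: c = malloc(2) -> c = 7; heap: [0-6 ALLOC][7-8 ALLOC][9-10 FREE][11-19 ALLOC][20-32 FREE]
Op 5: d = malloc(11) -> d = 20; heap: [0-6 ALLOC][7-8 ALLOC][9-10 FREE][11-19 ALLOC][20-30 ALLOC][31-32 FREE]
Op 6: e = malloc(3) -> e = NULL; heap: [0-6 ALLOC][7-8 ALLOC][9-10 FREE][11-19 ALLOC][20-30 ALLOC][31-32 FREE]
Op 7: free(c) -> (freed c); heap: [0-6 ALLOC][7-10 FREE][11-19 ALLOC][20-30 ALLOC][31-32 FREE]
Op 8: f = malloc(9) -> f = NULL; heap: [0-6 ALLOC][7-10 FREE][11-19 ALLOC][20-30 ALLOC][31-32 FREE]
malloc(27): first-fit scan over [0-6 ALLOC][7-10 FREE][11-19 ALLOC][20-30 ALLOC][31-32 FREE] -> NULL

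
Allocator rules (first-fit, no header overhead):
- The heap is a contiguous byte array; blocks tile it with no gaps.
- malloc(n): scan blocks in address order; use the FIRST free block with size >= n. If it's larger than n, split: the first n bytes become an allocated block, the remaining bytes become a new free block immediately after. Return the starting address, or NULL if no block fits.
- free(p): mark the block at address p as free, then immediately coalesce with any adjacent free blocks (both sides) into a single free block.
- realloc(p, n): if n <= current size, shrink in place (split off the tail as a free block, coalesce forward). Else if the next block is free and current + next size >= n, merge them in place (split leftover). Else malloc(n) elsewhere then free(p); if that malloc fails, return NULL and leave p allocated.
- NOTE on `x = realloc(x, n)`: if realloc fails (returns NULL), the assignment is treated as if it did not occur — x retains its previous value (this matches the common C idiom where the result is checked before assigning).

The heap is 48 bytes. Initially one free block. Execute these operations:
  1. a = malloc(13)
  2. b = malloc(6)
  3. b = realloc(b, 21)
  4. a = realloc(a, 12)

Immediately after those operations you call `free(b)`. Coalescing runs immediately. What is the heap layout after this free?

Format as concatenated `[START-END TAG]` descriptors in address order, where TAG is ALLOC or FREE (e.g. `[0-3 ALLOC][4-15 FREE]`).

Answer: [0-11 ALLOC][12-47 FREE]

Derivation:
Op 1: a = malloc(13) -> a = 0; heap: [0-12 ALLOC][13-47 FREE]
Op 2: b = malloc(6) -> b = 13; heap: [0-12 ALLOC][13-18 ALLOC][19-47 FREE]
Op 3: b = realloc(b, 21) -> b = 13; heap: [0-12 ALLOC][13-33 ALLOC][34-47 FREE]
Op 4: a = realloc(a, 12) -> a = 0; heap: [0-11 ALLOC][12-12 FREE][13-33 ALLOC][34-47 FREE]
free(b): b = 13 -> block [13-33 ALLOC]; mark free, coalesce with adjacent free neighbors -> [0-11 ALLOC][12-47 FREE]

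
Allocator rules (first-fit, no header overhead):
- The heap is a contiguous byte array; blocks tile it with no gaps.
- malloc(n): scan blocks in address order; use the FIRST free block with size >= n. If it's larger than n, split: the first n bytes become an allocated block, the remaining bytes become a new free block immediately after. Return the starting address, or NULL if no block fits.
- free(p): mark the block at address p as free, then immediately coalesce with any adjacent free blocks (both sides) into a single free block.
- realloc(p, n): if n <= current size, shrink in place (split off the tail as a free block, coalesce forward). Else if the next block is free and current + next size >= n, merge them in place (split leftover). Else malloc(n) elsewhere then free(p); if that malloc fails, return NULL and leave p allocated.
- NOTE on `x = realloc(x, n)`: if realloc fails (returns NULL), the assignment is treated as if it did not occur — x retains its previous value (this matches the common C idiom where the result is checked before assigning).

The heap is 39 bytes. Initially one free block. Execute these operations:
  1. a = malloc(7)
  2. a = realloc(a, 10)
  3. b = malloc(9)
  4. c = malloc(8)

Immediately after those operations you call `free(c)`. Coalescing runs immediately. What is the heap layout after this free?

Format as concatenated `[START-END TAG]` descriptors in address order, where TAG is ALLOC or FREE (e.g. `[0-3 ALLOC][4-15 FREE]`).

Answer: [0-9 ALLOC][10-18 ALLOC][19-38 FREE]

Derivation:
Op 1: a = malloc(7) -> a = 0; heap: [0-6 ALLOC][7-38 FREE]
Op 2: a = realloc(a, 10) -> a = 0; heap: [0-9 ALLOC][10-38 FREE]
Op 3: b = malloc(9) -> b = 10; heap: [0-9 ALLOC][10-18 ALLOC][19-38 FREE]
Op 4: c = malloc(8) -> c = 19; heap: [0-9 ALLOC][10-18 ALLOC][19-26 ALLOC][27-38 FREE]
free(c): c = 19 -> block [19-26 ALLOC]; mark free, coalesce with adjacent free neighbors -> [0-9 ALLOC][10-18 ALLOC][19-38 FREE]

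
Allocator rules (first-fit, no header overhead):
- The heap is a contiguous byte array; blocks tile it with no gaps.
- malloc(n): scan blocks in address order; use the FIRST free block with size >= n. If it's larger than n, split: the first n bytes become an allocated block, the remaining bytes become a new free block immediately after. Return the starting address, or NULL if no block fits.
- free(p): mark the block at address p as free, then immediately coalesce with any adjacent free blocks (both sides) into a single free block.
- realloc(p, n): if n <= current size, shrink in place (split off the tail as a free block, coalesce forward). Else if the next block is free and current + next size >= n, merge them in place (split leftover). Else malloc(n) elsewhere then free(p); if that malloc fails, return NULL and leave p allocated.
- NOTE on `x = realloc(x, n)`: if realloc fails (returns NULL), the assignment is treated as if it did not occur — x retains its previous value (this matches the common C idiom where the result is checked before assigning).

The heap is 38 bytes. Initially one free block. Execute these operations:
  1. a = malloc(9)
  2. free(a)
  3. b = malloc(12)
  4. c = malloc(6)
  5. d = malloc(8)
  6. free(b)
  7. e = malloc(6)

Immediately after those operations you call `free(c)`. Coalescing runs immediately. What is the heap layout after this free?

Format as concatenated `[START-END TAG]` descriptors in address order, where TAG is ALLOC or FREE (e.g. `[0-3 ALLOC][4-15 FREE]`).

Op 1: a = malloc(9) -> a = 0; heap: [0-8 ALLOC][9-37 FREE]
Op 2: free(a) -> (freed a); heap: [0-37 FREE]
Op 3: b = malloc(12) -> b = 0; heap: [0-11 ALLOC][12-37 FREE]
Op 4: c = malloc(6) -> c = 12; heap: [0-11 ALLOC][12-17 ALLOC][18-37 FREE]
Op 5: d = malloc(8) -> d = 18; heap: [0-11 ALLOC][12-17 ALLOC][18-25 ALLOC][26-37 FREE]
Op 6: free(b) -> (freed b); heap: [0-11 FREE][12-17 ALLOC][18-25 ALLOC][26-37 FREE]
Op 7: e = malloc(6) -> e = 0; heap: [0-5 ALLOC][6-11 FREE][12-17 ALLOC][18-25 ALLOC][26-37 FREE]
free(c): c = 12 -> block [12-17 ALLOC]; mark free, coalesce with adjacent free neighbors -> [0-5 ALLOC][6-17 FREE][18-25 ALLOC][26-37 FREE]

Answer: [0-5 ALLOC][6-17 FREE][18-25 ALLOC][26-37 FREE]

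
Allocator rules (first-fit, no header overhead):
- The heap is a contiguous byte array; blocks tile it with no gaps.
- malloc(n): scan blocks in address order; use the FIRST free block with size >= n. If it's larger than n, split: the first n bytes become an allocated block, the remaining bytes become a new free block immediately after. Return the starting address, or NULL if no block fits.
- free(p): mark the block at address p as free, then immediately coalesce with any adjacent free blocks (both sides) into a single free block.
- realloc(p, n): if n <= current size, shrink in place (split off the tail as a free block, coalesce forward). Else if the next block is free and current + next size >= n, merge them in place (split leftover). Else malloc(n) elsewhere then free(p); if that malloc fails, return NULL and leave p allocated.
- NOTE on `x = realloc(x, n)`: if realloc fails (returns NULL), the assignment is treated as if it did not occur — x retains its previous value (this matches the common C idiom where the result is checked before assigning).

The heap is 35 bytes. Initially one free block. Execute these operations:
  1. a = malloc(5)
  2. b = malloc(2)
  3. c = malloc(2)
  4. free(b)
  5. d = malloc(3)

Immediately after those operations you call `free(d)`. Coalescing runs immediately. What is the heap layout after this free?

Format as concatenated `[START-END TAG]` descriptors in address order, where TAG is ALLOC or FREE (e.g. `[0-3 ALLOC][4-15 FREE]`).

Answer: [0-4 ALLOC][5-6 FREE][7-8 ALLOC][9-34 FREE]

Derivation:
Op 1: a = malloc(5) -> a = 0; heap: [0-4 ALLOC][5-34 FREE]
Op 2: b = malloc(2) -> b = 5; heap: [0-4 ALLOC][5-6 ALLOC][7-34 FREE]
Op 3: c = malloc(2) -> c = 7; heap: [0-4 ALLOC][5-6 ALLOC][7-8 ALLOC][9-34 FREE]
Op 4: free(b) -> (freed b); heap: [0-4 ALLOC][5-6 FREE][7-8 ALLOC][9-34 FREE]
Op 5: d = malloc(3) -> d = 9; heap: [0-4 ALLOC][5-6 FREE][7-8 ALLOC][9-11 ALLOC][12-34 FREE]
free(d): d = 9 -> block [9-11 ALLOC]; mark free, coalesce with adjacent free neighbors -> [0-4 ALLOC][5-6 FREE][7-8 ALLOC][9-34 FREE]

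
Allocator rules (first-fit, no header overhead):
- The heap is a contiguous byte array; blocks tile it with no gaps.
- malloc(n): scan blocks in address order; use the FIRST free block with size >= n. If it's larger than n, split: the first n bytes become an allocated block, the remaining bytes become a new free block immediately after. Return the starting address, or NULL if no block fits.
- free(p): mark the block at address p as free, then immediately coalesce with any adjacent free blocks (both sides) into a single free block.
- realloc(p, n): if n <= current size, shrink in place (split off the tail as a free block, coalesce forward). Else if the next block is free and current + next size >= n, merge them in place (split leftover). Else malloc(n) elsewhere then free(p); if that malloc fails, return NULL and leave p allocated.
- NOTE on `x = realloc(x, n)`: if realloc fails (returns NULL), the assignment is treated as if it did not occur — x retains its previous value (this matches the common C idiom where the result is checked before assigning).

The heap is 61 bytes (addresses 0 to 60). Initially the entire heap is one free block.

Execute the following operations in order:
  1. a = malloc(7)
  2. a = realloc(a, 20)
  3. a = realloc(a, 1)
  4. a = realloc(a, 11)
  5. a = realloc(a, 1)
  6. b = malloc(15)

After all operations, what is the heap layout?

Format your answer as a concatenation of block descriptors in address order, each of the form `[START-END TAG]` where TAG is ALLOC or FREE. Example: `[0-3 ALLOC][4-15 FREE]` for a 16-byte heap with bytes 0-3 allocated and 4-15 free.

Op 1: a = malloc(7) -> a = 0; heap: [0-6 ALLOC][7-60 FREE]
Op 2: a = realloc(a, 20) -> a = 0; heap: [0-19 ALLOC][20-60 FREE]
Op 3: a = realloc(a, 1) -> a = 0; heap: [0-0 ALLOC][1-60 FREE]
Op 4: a = realloc(a, 11) -> a = 0; heap: [0-10 ALLOC][11-60 FREE]
Op 5: a = realloc(a, 1) -> a = 0; heap: [0-0 ALLOC][1-60 FREE]
Op 6: b = malloc(15) -> b = 1; heap: [0-0 ALLOC][1-15 ALLOC][16-60 FREE]

Answer: [0-0 ALLOC][1-15 ALLOC][16-60 FREE]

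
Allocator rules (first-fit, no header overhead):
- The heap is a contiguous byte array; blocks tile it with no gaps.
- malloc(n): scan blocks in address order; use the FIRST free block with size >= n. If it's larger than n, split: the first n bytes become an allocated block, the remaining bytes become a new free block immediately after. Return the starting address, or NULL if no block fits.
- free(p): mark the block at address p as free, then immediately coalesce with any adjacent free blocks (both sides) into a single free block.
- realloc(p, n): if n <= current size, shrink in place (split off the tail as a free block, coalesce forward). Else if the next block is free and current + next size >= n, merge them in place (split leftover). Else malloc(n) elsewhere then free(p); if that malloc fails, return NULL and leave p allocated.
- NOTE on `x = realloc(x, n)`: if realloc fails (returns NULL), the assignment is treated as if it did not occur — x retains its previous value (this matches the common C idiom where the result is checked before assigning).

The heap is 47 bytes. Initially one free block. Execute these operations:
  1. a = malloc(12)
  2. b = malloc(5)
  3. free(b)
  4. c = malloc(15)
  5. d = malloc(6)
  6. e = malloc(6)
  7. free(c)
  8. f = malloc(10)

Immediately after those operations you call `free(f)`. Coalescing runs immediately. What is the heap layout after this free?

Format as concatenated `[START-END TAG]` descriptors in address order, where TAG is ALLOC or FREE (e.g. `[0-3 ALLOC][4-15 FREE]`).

Op 1: a = malloc(12) -> a = 0; heap: [0-11 ALLOC][12-46 FREE]
Op 2: b = malloc(5) -> b = 12; heap: [0-11 ALLOC][12-16 ALLOC][17-46 FREE]
Op 3: free(b) -> (freed b); heap: [0-11 ALLOC][12-46 FREE]
Op 4: c = malloc(15) -> c = 12; heap: [0-11 ALLOC][12-26 ALLOC][27-46 FREE]
Op 5: d = malloc(6) -> d = 27; heap: [0-11 ALLOC][12-26 ALLOC][27-32 ALLOC][33-46 FREE]
Op 6: e = malloc(6) -> e = 33; heap: [0-11 ALLOC][12-26 ALLOC][27-32 ALLOC][33-38 ALLOC][39-46 FREE]
Op 7: free(c) -> (freed c); heap: [0-11 ALLOC][12-26 FREE][27-32 ALLOC][33-38 ALLOC][39-46 FREE]
Op 8: f = malloc(10) -> f = 12; heap: [0-11 ALLOC][12-21 ALLOC][22-26 FREE][27-32 ALLOC][33-38 ALLOC][39-46 FREE]
free(f): f = 12 -> block [12-21 ALLOC]; mark free, coalesce with adjacent free neighbors -> [0-11 ALLOC][12-26 FREE][27-32 ALLOC][33-38 ALLOC][39-46 FREE]

Answer: [0-11 ALLOC][12-26 FREE][27-32 ALLOC][33-38 ALLOC][39-46 FREE]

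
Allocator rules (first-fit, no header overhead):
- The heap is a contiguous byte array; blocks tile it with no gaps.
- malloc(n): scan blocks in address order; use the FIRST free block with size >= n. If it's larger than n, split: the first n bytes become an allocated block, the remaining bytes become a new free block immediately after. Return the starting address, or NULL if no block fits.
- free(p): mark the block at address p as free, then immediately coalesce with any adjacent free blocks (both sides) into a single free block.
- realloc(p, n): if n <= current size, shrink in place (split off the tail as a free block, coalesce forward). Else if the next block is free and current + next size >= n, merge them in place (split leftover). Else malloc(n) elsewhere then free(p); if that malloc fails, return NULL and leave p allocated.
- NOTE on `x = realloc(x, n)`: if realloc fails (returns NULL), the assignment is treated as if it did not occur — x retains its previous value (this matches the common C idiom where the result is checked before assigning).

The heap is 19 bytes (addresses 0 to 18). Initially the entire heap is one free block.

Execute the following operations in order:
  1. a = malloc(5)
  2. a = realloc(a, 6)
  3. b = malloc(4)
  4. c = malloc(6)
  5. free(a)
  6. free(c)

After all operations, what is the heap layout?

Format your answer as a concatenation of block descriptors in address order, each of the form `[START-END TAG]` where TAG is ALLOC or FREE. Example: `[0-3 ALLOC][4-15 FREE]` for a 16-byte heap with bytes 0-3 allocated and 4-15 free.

Op 1: a = malloc(5) -> a = 0; heap: [0-4 ALLOC][5-18 FREE]
Op 2: a = realloc(a, 6) -> a = 0; heap: [0-5 ALLOC][6-18 FREE]
Op 3: b = malloc(4) -> b = 6; heap: [0-5 ALLOC][6-9 ALLOC][10-18 FREE]
Op 4: c = malloc(6) -> c = 10; heap: [0-5 ALLOC][6-9 ALLOC][10-15 ALLOC][16-18 FREE]
Op 5: free(a) -> (freed a); heap: [0-5 FREE][6-9 ALLOC][10-15 ALLOC][16-18 FREE]
Op 6: free(c) -> (freed c); heap: [0-5 FREE][6-9 ALLOC][10-18 FREE]

Answer: [0-5 FREE][6-9 ALLOC][10-18 FREE]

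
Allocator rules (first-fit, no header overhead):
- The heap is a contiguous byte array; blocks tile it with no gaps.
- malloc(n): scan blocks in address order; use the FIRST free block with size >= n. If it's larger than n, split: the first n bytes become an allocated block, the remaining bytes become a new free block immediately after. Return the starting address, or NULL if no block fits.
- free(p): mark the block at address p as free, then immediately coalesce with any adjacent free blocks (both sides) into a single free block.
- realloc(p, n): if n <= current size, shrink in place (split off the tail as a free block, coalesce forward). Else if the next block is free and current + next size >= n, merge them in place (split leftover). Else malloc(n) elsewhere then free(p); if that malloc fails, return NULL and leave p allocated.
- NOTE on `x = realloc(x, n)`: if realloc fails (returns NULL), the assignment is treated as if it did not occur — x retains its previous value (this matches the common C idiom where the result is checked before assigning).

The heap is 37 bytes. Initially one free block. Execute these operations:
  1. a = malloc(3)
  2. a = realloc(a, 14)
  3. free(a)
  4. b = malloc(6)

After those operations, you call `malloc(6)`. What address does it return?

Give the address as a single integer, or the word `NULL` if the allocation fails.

Op 1: a = malloc(3) -> a = 0; heap: [0-2 ALLOC][3-36 FREE]
Op 2: a = realloc(a, 14) -> a = 0; heap: [0-13 ALLOC][14-36 FREE]
Op 3: free(a) -> (freed a); heap: [0-36 FREE]
Op 4: b = malloc(6) -> b = 0; heap: [0-5 ALLOC][6-36 FREE]
malloc(6): first-fit scan over [0-5 ALLOC][6-36 FREE] -> 6

Answer: 6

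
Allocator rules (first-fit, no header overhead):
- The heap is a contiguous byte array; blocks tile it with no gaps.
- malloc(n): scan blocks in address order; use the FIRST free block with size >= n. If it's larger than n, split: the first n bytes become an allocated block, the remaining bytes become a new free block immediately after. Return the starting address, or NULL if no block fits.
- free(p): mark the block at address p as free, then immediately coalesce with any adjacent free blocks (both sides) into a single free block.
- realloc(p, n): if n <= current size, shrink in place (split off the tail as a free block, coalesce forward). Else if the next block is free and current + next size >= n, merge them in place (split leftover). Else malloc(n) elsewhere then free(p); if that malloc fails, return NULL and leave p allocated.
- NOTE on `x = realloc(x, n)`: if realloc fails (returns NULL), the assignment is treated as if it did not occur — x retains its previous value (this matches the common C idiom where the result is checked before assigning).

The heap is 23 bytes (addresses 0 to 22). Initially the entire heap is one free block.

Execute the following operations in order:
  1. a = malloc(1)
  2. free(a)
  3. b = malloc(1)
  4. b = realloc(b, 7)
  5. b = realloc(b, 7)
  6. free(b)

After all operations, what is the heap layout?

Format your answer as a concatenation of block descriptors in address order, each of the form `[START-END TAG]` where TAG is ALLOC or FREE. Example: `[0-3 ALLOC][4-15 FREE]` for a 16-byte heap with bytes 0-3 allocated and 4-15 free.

Op 1: a = malloc(1) -> a = 0; heap: [0-0 ALLOC][1-22 FREE]
Op 2: free(a) -> (freed a); heap: [0-22 FREE]
Op 3: b = malloc(1) -> b = 0; heap: [0-0 ALLOC][1-22 FREE]
Op 4: b = realloc(b, 7) -> b = 0; heap: [0-6 ALLOC][7-22 FREE]
Op 5: b = realloc(b, 7) -> b = 0; heap: [0-6 ALLOC][7-22 FREE]
Op 6: free(b) -> (freed b); heap: [0-22 FREE]

Answer: [0-22 FREE]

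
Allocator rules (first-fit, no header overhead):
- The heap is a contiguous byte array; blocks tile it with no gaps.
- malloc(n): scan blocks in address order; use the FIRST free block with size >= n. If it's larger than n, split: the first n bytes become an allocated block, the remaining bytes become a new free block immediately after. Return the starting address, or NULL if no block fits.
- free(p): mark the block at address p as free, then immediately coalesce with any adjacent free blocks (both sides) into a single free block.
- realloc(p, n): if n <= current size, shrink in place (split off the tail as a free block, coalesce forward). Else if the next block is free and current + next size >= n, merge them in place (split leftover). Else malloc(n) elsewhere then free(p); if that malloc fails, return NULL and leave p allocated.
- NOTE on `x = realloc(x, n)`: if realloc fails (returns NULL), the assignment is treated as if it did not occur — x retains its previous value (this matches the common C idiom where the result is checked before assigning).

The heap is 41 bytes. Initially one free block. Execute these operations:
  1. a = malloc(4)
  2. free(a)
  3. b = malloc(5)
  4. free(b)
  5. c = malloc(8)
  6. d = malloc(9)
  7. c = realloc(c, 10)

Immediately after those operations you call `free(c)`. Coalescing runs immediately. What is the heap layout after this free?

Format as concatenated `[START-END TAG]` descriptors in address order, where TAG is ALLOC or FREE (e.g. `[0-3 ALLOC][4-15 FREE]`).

Op 1: a = malloc(4) -> a = 0; heap: [0-3 ALLOC][4-40 FREE]
Op 2: free(a) -> (freed a); heap: [0-40 FREE]
Op 3: b = malloc(5) -> b = 0; heap: [0-4 ALLOC][5-40 FREE]
Op 4: free(b) -> (freed b); heap: [0-40 FREE]
Op 5: c = malloc(8) -> c = 0; heap: [0-7 ALLOC][8-40 FREE]
Op 6: d = malloc(9) -> d = 8; heap: [0-7 ALLOC][8-16 ALLOC][17-40 FREE]
Op 7: c = realloc(c, 10) -> c = 17; heap: [0-7 FREE][8-16 ALLOC][17-26 ALLOC][27-40 FREE]
free(c): c = 17 -> block [17-26 ALLOC]; mark free, coalesce with adjacent free neighbors -> [0-7 FREE][8-16 ALLOC][17-40 FREE]

Answer: [0-7 FREE][8-16 ALLOC][17-40 FREE]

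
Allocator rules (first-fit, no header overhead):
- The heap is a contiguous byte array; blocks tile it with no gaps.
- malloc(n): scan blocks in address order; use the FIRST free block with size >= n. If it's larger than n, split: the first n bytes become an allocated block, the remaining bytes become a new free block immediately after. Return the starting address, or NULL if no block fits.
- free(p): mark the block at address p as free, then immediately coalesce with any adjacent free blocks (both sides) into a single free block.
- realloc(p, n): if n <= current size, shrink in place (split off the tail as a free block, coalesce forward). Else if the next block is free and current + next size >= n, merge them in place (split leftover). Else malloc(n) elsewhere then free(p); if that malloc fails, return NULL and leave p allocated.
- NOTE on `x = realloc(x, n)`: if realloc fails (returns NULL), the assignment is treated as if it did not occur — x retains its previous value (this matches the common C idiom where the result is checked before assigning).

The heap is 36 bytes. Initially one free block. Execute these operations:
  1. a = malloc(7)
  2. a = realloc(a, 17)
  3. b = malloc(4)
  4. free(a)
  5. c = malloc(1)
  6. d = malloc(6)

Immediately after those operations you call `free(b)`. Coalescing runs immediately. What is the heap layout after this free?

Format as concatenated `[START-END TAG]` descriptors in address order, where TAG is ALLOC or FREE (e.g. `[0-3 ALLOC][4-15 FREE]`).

Op 1: a = malloc(7) -> a = 0; heap: [0-6 ALLOC][7-35 FREE]
Op 2: a = realloc(a, 17) -> a = 0; heap: [0-16 ALLOC][17-35 FREE]
Op 3: b = malloc(4) -> b = 17; heap: [0-16 ALLOC][17-20 ALLOC][21-35 FREE]
Op 4: free(a) -> (freed a); heap: [0-16 FREE][17-20 ALLOC][21-35 FREE]
Op 5: c = malloc(1) -> c = 0; heap: [0-0 ALLOC][1-16 FREE][17-20 ALLOC][21-35 FREE]
Op 6: d = malloc(6) -> d = 1; heap: [0-0 ALLOC][1-6 ALLOC][7-16 FREE][17-20 ALLOC][21-35 FREE]
free(b): b = 17 -> block [17-20 ALLOC]; mark free, coalesce with adjacent free neighbors -> [0-0 ALLOC][1-6 ALLOC][7-35 FREE]

Answer: [0-0 ALLOC][1-6 ALLOC][7-35 FREE]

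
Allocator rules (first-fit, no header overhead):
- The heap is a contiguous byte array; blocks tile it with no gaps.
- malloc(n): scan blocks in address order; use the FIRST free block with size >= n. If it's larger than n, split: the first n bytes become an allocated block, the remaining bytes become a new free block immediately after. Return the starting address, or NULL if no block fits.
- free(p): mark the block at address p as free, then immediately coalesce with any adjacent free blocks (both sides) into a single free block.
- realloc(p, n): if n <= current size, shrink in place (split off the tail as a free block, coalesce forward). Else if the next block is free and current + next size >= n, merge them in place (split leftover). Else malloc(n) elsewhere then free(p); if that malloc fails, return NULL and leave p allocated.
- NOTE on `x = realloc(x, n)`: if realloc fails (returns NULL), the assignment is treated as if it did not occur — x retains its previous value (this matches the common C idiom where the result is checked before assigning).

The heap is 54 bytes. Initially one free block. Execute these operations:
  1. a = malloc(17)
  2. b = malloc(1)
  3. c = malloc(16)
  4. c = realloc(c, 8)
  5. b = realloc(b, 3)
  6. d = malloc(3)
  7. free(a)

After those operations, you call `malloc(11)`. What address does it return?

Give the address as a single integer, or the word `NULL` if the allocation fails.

Op 1: a = malloc(17) -> a = 0; heap: [0-16 ALLOC][17-53 FREE]
Op 2: b = malloc(1) -> b = 17; heap: [0-16 ALLOC][17-17 ALLOC][18-53 FREE]
Op 3: c = malloc(16) -> c = 18; heap: [0-16 ALLOC][17-17 ALLOC][18-33 ALLOC][34-53 FREE]
Op 4: c = realloc(c, 8) -> c = 18; heap: [0-16 ALLOC][17-17 ALLOC][18-25 ALLOC][26-53 FREE]
Op 5: b = realloc(b, 3) -> b = 26; heap: [0-16 ALLOC][17-17 FREE][18-25 ALLOC][26-28 ALLOC][29-53 FREE]
Op 6: d = malloc(3) -> d = 29; heap: [0-16 ALLOC][17-17 FREE][18-25 ALLOC][26-28 ALLOC][29-31 ALLOC][32-53 FREE]
Op 7: free(a) -> (freed a); heap: [0-17 FREE][18-25 ALLOC][26-28 ALLOC][29-31 ALLOC][32-53 FREE]
malloc(11): first-fit scan over [0-17 FREE][18-25 ALLOC][26-28 ALLOC][29-31 ALLOC][32-53 FREE] -> 0

Answer: 0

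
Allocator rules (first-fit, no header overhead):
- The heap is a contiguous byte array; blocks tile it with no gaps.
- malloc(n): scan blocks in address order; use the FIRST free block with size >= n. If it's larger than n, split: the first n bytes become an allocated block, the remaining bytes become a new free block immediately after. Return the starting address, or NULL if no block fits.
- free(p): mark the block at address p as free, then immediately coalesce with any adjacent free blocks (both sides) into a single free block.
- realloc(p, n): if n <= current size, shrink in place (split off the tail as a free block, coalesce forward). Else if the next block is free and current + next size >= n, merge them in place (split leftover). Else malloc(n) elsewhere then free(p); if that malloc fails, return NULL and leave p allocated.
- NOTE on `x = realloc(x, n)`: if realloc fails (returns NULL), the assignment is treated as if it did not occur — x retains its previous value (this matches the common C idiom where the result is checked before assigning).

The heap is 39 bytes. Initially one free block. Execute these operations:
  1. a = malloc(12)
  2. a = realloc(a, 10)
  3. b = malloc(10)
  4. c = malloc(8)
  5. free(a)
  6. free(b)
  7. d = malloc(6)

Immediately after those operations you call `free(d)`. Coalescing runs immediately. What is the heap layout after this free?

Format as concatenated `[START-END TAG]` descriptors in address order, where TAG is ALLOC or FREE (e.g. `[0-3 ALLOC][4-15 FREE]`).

Op 1: a = malloc(12) -> a = 0; heap: [0-11 ALLOC][12-38 FREE]
Op 2: a = realloc(a, 10) -> a = 0; heap: [0-9 ALLOC][10-38 FREE]
Op 3: b = malloc(10) -> b = 10; heap: [0-9 ALLOC][10-19 ALLOC][20-38 FREE]
Op 4: c = malloc(8) -> c = 20; heap: [0-9 ALLOC][10-19 ALLOC][20-27 ALLOC][28-38 FREE]
Op 5: free(a) -> (freed a); heap: [0-9 FREE][10-19 ALLOC][20-27 ALLOC][28-38 FREE]
Op 6: free(b) -> (freed b); heap: [0-19 FREE][20-27 ALLOC][28-38 FREE]
Op 7: d = malloc(6) -> d = 0; heap: [0-5 ALLOC][6-19 FREE][20-27 ALLOC][28-38 FREE]
free(d): d = 0 -> block [0-5 ALLOC]; mark free, coalesce with adjacent free neighbors -> [0-19 FREE][20-27 ALLOC][28-38 FREE]

Answer: [0-19 FREE][20-27 ALLOC][28-38 FREE]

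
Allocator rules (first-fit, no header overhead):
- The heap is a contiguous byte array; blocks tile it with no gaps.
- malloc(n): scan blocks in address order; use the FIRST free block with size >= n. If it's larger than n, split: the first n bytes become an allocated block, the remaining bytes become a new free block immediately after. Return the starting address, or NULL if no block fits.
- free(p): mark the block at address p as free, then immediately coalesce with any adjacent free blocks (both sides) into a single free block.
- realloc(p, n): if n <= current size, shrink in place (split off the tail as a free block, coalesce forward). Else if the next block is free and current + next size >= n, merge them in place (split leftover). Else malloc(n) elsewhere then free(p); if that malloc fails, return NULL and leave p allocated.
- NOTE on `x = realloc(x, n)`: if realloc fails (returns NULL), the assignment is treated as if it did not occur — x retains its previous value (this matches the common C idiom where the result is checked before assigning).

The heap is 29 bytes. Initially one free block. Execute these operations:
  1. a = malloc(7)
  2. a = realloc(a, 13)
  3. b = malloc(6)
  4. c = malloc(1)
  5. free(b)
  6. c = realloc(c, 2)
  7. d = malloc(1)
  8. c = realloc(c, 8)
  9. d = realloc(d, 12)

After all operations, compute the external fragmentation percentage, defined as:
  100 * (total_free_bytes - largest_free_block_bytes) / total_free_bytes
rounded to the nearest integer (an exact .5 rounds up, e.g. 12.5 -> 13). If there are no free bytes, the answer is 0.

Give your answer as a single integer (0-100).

Answer: 29

Derivation:
Op 1: a = malloc(7) -> a = 0; heap: [0-6 ALLOC][7-28 FREE]
Op 2: a = realloc(a, 13) -> a = 0; heap: [0-12 ALLOC][13-28 FREE]
Op 3: b = malloc(6) -> b = 13; heap: [0-12 ALLOC][13-18 ALLOC][19-28 FREE]
Op 4: c = malloc(1) -> c = 19; heap: [0-12 ALLOC][13-18 ALLOC][19-19 ALLOC][20-28 FREE]
Op 5: free(b) -> (freed b); heap: [0-12 ALLOC][13-18 FREE][19-19 ALLOC][20-28 FREE]
Op 6: c = realloc(c, 2) -> c = 19; heap: [0-12 ALLOC][13-18 FREE][19-20 ALLOC][21-28 FREE]
Op 7: d = malloc(1) -> d = 13; heap: [0-12 ALLOC][13-13 ALLOC][14-18 FREE][19-20 ALLOC][21-28 FREE]
Op 8: c = realloc(c, 8) -> c = 19; heap: [0-12 ALLOC][13-13 ALLOC][14-18 FREE][19-26 ALLOC][27-28 FREE]
Op 9: d = realloc(d, 12) -> NULL (d unchanged); heap: [0-12 ALLOC][13-13 ALLOC][14-18 FREE][19-26 ALLOC][27-28 FREE]
Free blocks: [5 2] total_free=7 largest=5 -> 100*(7-5)/7 = 200/7 ≈ 28.571 -> rounds to 29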